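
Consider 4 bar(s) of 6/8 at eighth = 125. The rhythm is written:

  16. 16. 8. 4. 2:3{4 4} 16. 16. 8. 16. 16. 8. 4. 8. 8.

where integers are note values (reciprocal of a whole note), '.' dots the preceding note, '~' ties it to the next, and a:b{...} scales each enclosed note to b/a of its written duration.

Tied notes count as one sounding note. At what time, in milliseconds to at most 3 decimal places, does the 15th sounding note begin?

1. 0.0ms @ 0 + 360.0ms (3/4)
2. 360.0ms @ 3/4 + 360.0ms (3/4)
3. 720.0ms @ 3/2 + 720.0ms (3/2)
4. 1440.0ms @ 3 + 1440.0ms (3)
5. 2880.0ms @ 6 + 1440.0ms (3)
6. 4320.0ms @ 9 + 1440.0ms (3)
7. 5760.0ms @ 12 + 360.0ms (3/4)
8. 6120.0ms @ 51/4 + 360.0ms (3/4)
9. 6480.0ms @ 27/2 + 720.0ms (3/2)
10. 7200.0ms @ 15 + 360.0ms (3/4)
11. 7560.0ms @ 63/4 + 360.0ms (3/4)
12. 7920.0ms @ 33/2 + 720.0ms (3/2)
13. 8640.0ms @ 18 + 1440.0ms (3)
14. 10080.0ms @ 21 + 720.0ms (3/2)
15. 10800.0ms @ 45/2 + 720.0ms (3/2)

note 15 onset = 45/2b = 10800.0ms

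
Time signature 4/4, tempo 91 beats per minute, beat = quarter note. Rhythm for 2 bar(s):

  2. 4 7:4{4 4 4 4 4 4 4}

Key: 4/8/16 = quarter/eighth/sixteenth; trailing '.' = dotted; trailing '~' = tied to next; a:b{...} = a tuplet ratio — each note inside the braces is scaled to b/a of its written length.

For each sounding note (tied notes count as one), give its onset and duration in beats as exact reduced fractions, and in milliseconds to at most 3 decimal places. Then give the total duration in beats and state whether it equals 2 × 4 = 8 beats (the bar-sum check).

1) 0.0ms=0b +1978.022ms=3b
2) 1978.022ms=3b +659.341ms=1b
3) 2637.363ms=4b +376.766ms=4/7b
4) 3014.129ms=32/7b +376.766ms=4/7b
5) 3390.895ms=36/7b +376.766ms=4/7b
6) 3767.661ms=40/7b +376.766ms=4/7b
7) 4144.427ms=44/7b +376.766ms=4/7b
8) 4521.193ms=48/7b +376.766ms=4/7b
9) 4897.959ms=52/7b +376.766ms=4/7b
Σ=8b of 8 (91bpm 4/4) — PASS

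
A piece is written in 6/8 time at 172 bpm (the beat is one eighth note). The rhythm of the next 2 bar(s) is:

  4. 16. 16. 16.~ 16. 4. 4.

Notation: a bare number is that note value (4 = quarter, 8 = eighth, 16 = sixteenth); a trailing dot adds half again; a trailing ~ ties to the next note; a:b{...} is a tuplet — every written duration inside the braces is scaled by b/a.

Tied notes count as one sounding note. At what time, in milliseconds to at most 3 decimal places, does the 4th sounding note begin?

1. 0.0ms @ 0 + 1046.512ms (3)
2. 1046.512ms @ 3 + 261.628ms (3/4)
3. 1308.14ms @ 15/4 + 261.628ms (3/4)
4. 1569.767ms @ 9/2 + 523.256ms (3/2)
5. 2093.023ms @ 6 + 1046.512ms (3)
6. 3139.535ms @ 9 + 1046.512ms (3)

note 4 onset = 9/2b = 1569.767ms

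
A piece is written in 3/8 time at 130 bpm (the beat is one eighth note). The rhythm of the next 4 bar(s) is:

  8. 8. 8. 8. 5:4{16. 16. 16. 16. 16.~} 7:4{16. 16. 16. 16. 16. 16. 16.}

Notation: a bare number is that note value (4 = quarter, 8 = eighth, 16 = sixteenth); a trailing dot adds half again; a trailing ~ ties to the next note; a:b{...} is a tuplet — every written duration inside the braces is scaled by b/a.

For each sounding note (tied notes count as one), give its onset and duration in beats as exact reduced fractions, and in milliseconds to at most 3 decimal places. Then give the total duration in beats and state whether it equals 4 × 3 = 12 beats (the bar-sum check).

1) 0.0ms=0b +692.308ms=3/2b
2) 692.308ms=3/2b +692.308ms=3/2b
3) 1384.615ms=3b +692.308ms=3/2b
4) 2076.923ms=9/2b +692.308ms=3/2b
5) 2769.231ms=6b +276.923ms=3/5b
6) 3046.154ms=33/5b +276.923ms=3/5b
7) 3323.077ms=36/5b +276.923ms=3/5b
8) 3600.0ms=39/5b +276.923ms=3/5b
9) 3876.923ms=42/5b +474.725ms=36/35b
10) 4351.648ms=66/7b +197.802ms=3/7b
11) 4549.451ms=69/7b +197.802ms=3/7b
12) 4747.253ms=72/7b +197.802ms=3/7b
13) 4945.055ms=75/7b +197.802ms=3/7b
14) 5142.857ms=78/7b +197.802ms=3/7b
15) 5340.659ms=81/7b +197.802ms=3/7b
Σ=12b of 12 (130bpm 3/8) — PASS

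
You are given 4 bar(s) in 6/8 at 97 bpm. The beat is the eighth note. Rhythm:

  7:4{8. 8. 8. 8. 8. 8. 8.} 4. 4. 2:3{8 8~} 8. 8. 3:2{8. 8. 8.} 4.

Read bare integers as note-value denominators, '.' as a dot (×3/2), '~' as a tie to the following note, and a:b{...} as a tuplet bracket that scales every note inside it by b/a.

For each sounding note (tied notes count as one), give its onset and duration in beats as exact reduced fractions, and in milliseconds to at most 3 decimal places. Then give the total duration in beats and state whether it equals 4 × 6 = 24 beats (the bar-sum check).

1) 0.0ms=0b +530.191ms=6/7b
2) 530.191ms=6/7b +530.191ms=6/7b
3) 1060.383ms=12/7b +530.191ms=6/7b
4) 1590.574ms=18/7b +530.191ms=6/7b
5) 2120.766ms=24/7b +530.191ms=6/7b
6) 2650.957ms=30/7b +530.191ms=6/7b
7) 3181.149ms=36/7b +530.191ms=6/7b
8) 3711.34ms=6b +1855.67ms=3b
9) 5567.01ms=9b +1855.67ms=3b
10) 7422.68ms=12b +927.835ms=3/2b
11) 8350.515ms=27/2b +1855.67ms=3b
12) 10206.186ms=33/2b +927.835ms=3/2b
13) 11134.021ms=18b +618.557ms=1b
14) 11752.577ms=19b +618.557ms=1b
15) 12371.134ms=20b +618.557ms=1b
16) 12989.691ms=21b +1855.67ms=3b
Σ=24b of 24 (97bpm 6/8) — PASS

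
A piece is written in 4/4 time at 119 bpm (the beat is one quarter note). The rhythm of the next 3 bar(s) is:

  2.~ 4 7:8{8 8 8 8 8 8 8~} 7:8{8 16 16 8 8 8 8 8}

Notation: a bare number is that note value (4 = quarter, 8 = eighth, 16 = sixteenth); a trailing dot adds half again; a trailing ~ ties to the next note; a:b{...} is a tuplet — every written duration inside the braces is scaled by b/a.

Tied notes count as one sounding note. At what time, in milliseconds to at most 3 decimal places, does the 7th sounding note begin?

1. 0.0ms @ 0 + 2016.807ms (4)
2. 2016.807ms @ 4 + 288.115ms (4/7)
3. 2304.922ms @ 32/7 + 288.115ms (4/7)
4. 2593.037ms @ 36/7 + 288.115ms (4/7)
5. 2881.152ms @ 40/7 + 288.115ms (4/7)
6. 3169.268ms @ 44/7 + 288.115ms (4/7)
7. 3457.383ms @ 48/7 + 288.115ms (4/7)
8. 3745.498ms @ 52/7 + 576.23ms (8/7)
9. 4321.729ms @ 60/7 + 144.058ms (2/7)
10. 4465.786ms @ 62/7 + 144.058ms (2/7)
11. 4609.844ms @ 64/7 + 288.115ms (4/7)
12. 4897.959ms @ 68/7 + 288.115ms (4/7)
13. 5186.074ms @ 72/7 + 288.115ms (4/7)
14. 5474.19ms @ 76/7 + 288.115ms (4/7)
15. 5762.305ms @ 80/7 + 288.115ms (4/7)

note 7 onset = 48/7b = 3457.383ms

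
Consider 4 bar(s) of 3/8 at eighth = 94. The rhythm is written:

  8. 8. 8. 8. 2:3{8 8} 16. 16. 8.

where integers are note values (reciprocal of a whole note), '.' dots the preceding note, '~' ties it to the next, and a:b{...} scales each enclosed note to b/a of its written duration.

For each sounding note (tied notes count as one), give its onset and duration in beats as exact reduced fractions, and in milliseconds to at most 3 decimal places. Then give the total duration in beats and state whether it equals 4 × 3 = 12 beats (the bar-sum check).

1) 0.0ms=0b +957.447ms=3/2b
2) 957.447ms=3/2b +957.447ms=3/2b
3) 1914.894ms=3b +957.447ms=3/2b
4) 2872.34ms=9/2b +957.447ms=3/2b
5) 3829.787ms=6b +957.447ms=3/2b
6) 4787.234ms=15/2b +957.447ms=3/2b
7) 5744.681ms=9b +478.723ms=3/4b
8) 6223.404ms=39/4b +478.723ms=3/4b
9) 6702.128ms=21/2b +957.447ms=3/2b
Σ=12b of 12 (94bpm 3/8) — PASS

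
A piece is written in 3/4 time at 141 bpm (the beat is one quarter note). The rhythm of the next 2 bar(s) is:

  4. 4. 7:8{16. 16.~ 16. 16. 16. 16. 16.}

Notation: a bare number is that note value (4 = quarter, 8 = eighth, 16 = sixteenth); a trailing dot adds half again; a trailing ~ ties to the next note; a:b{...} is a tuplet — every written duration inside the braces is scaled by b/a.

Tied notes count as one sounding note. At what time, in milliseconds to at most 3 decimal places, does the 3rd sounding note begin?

note 3 onset = 3b = 1276.596ms

1. 0.0ms @ 0 + 638.298ms (3/2)
2. 638.298ms @ 3/2 + 638.298ms (3/2)
3. 1276.596ms @ 3 + 182.371ms (3/7)
4. 1458.967ms @ 24/7 + 364.742ms (6/7)
5. 1823.708ms @ 30/7 + 182.371ms (3/7)
6. 2006.079ms @ 33/7 + 182.371ms (3/7)
7. 2188.45ms @ 36/7 + 182.371ms (3/7)
8. 2370.821ms @ 39/7 + 182.371ms (3/7)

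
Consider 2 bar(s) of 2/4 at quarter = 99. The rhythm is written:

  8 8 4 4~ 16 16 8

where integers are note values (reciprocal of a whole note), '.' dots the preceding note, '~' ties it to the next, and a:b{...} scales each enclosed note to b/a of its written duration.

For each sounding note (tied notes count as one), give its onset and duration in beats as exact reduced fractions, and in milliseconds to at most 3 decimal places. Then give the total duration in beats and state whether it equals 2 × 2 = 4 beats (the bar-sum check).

1) 0.0ms=0b +303.03ms=1/2b
2) 303.03ms=1/2b +303.03ms=1/2b
3) 606.061ms=1b +606.061ms=1b
4) 1212.121ms=2b +757.576ms=5/4b
5) 1969.697ms=13/4b +151.515ms=1/4b
6) 2121.212ms=7/2b +303.03ms=1/2b
Σ=4b of 4 (99bpm 2/4) — PASS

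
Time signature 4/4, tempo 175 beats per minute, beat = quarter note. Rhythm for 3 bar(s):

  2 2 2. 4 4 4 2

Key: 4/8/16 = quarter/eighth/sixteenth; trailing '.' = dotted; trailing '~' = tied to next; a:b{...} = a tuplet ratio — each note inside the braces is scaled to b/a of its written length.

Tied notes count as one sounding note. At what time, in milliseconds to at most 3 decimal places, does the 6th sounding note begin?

note 6 onset = 9b = 3085.714ms

1. 0.0ms @ 0 + 685.714ms (2)
2. 685.714ms @ 2 + 685.714ms (2)
3. 1371.429ms @ 4 + 1028.571ms (3)
4. 2400.0ms @ 7 + 342.857ms (1)
5. 2742.857ms @ 8 + 342.857ms (1)
6. 3085.714ms @ 9 + 342.857ms (1)
7. 3428.571ms @ 10 + 685.714ms (2)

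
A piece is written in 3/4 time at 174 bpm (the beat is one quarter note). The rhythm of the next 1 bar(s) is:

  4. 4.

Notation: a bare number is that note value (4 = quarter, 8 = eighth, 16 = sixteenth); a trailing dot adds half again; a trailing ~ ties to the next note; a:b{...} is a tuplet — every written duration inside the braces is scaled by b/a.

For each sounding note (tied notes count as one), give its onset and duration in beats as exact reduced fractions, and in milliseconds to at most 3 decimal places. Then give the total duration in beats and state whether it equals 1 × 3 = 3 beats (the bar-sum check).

1) 0.0ms=0b +517.241ms=3/2b
2) 517.241ms=3/2b +517.241ms=3/2b
Σ=3b of 3 (174bpm 3/4) — PASS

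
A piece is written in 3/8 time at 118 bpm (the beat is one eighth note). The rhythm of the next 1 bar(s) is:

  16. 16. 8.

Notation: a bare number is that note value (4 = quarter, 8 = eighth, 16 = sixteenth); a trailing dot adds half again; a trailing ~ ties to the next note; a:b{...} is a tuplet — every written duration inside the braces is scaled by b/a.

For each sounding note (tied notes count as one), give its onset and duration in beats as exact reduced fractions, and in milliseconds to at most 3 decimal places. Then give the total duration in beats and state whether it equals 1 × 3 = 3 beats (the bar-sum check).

1) 0.0ms=0b +381.356ms=3/4b
2) 381.356ms=3/4b +381.356ms=3/4b
3) 762.712ms=3/2b +762.712ms=3/2b
Σ=3b of 3 (118bpm 3/8) — PASS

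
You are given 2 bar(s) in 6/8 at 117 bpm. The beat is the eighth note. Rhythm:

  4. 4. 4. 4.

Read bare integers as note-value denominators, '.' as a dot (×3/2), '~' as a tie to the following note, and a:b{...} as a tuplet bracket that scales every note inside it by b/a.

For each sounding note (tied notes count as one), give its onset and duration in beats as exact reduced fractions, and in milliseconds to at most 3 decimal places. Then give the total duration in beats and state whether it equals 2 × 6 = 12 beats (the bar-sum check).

1) 0.0ms=0b +1538.462ms=3b
2) 1538.462ms=3b +1538.462ms=3b
3) 3076.923ms=6b +1538.462ms=3b
4) 4615.385ms=9b +1538.462ms=3b
Σ=12b of 12 (117bpm 6/8) — PASS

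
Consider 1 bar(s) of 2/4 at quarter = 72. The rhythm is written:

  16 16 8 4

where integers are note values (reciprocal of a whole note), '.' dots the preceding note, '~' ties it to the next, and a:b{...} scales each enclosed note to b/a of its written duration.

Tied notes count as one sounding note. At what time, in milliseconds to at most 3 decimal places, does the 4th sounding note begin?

note 4 onset = 1b = 833.333ms

1. 0.0ms @ 0 + 208.333ms (1/4)
2. 208.333ms @ 1/4 + 208.333ms (1/4)
3. 416.667ms @ 1/2 + 416.667ms (1/2)
4. 833.333ms @ 1 + 833.333ms (1)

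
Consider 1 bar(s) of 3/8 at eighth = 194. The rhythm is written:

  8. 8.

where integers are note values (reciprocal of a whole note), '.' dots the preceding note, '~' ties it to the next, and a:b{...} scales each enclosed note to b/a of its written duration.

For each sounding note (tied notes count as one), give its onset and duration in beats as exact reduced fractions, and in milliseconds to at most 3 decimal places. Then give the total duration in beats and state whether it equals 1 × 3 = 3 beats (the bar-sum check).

1) 0.0ms=0b +463.918ms=3/2b
2) 463.918ms=3/2b +463.918ms=3/2b
Σ=3b of 3 (194bpm 3/8) — PASS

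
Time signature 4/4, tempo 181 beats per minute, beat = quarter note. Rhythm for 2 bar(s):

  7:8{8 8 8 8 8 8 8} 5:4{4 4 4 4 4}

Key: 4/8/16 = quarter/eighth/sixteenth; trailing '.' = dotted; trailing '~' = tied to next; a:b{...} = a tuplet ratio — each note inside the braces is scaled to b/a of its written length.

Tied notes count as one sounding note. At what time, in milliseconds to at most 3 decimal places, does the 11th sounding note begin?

1. 0.0ms @ 0 + 189.424ms (4/7)
2. 189.424ms @ 4/7 + 189.424ms (4/7)
3. 378.848ms @ 8/7 + 189.424ms (4/7)
4. 568.272ms @ 12/7 + 189.424ms (4/7)
5. 757.695ms @ 16/7 + 189.424ms (4/7)
6. 947.119ms @ 20/7 + 189.424ms (4/7)
7. 1136.543ms @ 24/7 + 189.424ms (4/7)
8. 1325.967ms @ 4 + 265.193ms (4/5)
9. 1591.16ms @ 24/5 + 265.193ms (4/5)
10. 1856.354ms @ 28/5 + 265.193ms (4/5)
11. 2121.547ms @ 32/5 + 265.193ms (4/5)
12. 2386.74ms @ 36/5 + 265.193ms (4/5)

note 11 onset = 32/5b = 2121.547ms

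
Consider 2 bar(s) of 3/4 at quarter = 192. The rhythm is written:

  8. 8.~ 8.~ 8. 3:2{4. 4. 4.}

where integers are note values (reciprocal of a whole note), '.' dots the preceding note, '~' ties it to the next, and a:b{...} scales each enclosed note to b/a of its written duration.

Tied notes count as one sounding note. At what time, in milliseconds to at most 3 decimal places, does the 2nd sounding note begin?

note 2 onset = 3/4b = 234.375ms

1. 0.0ms @ 0 + 234.375ms (3/4)
2. 234.375ms @ 3/4 + 703.125ms (9/4)
3. 937.5ms @ 3 + 312.5ms (1)
4. 1250.0ms @ 4 + 312.5ms (1)
5. 1562.5ms @ 5 + 312.5ms (1)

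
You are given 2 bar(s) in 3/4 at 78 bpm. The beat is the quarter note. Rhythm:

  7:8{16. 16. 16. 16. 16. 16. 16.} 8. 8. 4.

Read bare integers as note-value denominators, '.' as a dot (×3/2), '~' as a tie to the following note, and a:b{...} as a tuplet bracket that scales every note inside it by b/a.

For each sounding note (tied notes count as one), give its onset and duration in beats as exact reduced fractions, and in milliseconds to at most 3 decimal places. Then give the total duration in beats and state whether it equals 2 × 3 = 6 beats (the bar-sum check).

1) 0.0ms=0b +329.67ms=3/7b
2) 329.67ms=3/7b +329.67ms=3/7b
3) 659.341ms=6/7b +329.67ms=3/7b
4) 989.011ms=9/7b +329.67ms=3/7b
5) 1318.681ms=12/7b +329.67ms=3/7b
6) 1648.352ms=15/7b +329.67ms=3/7b
7) 1978.022ms=18/7b +329.67ms=3/7b
8) 2307.692ms=3b +576.923ms=3/4b
9) 2884.615ms=15/4b +576.923ms=3/4b
10) 3461.538ms=9/2b +1153.846ms=3/2b
Σ=6b of 6 (78bpm 3/4) — PASS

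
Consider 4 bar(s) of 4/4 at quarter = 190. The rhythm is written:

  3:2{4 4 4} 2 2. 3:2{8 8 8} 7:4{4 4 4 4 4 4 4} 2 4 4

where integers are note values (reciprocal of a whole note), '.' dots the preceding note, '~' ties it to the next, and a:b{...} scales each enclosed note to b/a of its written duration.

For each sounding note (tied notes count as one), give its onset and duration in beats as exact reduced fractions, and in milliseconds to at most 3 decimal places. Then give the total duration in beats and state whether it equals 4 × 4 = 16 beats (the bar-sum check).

1) 0.0ms=0b +210.526ms=2/3b
2) 210.526ms=2/3b +210.526ms=2/3b
3) 421.053ms=4/3b +210.526ms=2/3b
4) 631.579ms=2b +631.579ms=2b
5) 1263.158ms=4b +947.368ms=3b
6) 2210.526ms=7b +105.263ms=1/3b
7) 2315.789ms=22/3b +105.263ms=1/3b
8) 2421.053ms=23/3b +105.263ms=1/3b
9) 2526.316ms=8b +180.451ms=4/7b
10) 2706.767ms=60/7b +180.451ms=4/7b
11) 2887.218ms=64/7b +180.451ms=4/7b
12) 3067.669ms=68/7b +180.451ms=4/7b
13) 3248.12ms=72/7b +180.451ms=4/7b
14) 3428.571ms=76/7b +180.451ms=4/7b
15) 3609.023ms=80/7b +180.451ms=4/7b
16) 3789.474ms=12b +631.579ms=2b
17) 4421.053ms=14b +315.789ms=1b
18) 4736.842ms=15b +315.789ms=1b
Σ=16b of 16 (190bpm 4/4) — PASS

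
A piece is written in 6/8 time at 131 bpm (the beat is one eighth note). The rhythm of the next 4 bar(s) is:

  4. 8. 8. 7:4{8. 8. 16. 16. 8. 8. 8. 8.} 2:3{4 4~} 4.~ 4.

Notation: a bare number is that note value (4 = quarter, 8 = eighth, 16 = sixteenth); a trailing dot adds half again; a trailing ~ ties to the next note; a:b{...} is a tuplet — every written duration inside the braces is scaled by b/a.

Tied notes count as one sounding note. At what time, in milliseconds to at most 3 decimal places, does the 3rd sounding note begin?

note 3 onset = 9/2b = 2061.069ms

1. 0.0ms @ 0 + 1374.046ms (3)
2. 1374.046ms @ 3 + 687.023ms (3/2)
3. 2061.069ms @ 9/2 + 687.023ms (3/2)
4. 2748.092ms @ 6 + 392.585ms (6/7)
5. 3140.676ms @ 48/7 + 392.585ms (6/7)
6. 3533.261ms @ 54/7 + 196.292ms (3/7)
7. 3729.553ms @ 57/7 + 196.292ms (3/7)
8. 3925.845ms @ 60/7 + 392.585ms (6/7)
9. 4318.43ms @ 66/7 + 392.585ms (6/7)
10. 4711.014ms @ 72/7 + 392.585ms (6/7)
11. 5103.599ms @ 78/7 + 392.585ms (6/7)
12. 5496.183ms @ 12 + 1374.046ms (3)
13. 6870.229ms @ 15 + 4122.137ms (9)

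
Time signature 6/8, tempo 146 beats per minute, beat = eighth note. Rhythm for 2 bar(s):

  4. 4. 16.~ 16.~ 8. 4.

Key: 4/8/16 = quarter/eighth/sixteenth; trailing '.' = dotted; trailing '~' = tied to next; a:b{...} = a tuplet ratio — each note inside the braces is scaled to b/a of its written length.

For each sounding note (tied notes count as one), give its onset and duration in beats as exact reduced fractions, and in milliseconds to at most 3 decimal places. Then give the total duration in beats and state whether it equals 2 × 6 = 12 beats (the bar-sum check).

1) 0.0ms=0b +1232.877ms=3b
2) 1232.877ms=3b +1232.877ms=3b
3) 2465.753ms=6b +1232.877ms=3b
4) 3698.63ms=9b +1232.877ms=3b
Σ=12b of 12 (146bpm 6/8) — PASS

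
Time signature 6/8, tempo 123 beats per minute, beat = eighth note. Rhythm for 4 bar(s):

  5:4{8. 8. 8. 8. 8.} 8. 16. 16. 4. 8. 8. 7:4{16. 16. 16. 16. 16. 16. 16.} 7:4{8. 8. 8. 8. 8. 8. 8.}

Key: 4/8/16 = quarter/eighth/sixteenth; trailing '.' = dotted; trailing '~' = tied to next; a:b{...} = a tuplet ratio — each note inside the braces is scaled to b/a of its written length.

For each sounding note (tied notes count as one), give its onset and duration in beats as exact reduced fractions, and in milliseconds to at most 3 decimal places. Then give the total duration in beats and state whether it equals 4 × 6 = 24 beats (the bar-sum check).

1) 0.0ms=0b +585.366ms=6/5b
2) 585.366ms=6/5b +585.366ms=6/5b
3) 1170.732ms=12/5b +585.366ms=6/5b
4) 1756.098ms=18/5b +585.366ms=6/5b
5) 2341.463ms=24/5b +585.366ms=6/5b
6) 2926.829ms=6b +731.707ms=3/2b
7) 3658.537ms=15/2b +365.854ms=3/4b
8) 4024.39ms=33/4b +365.854ms=3/4b
9) 4390.244ms=9b +1463.415ms=3b
10) 5853.659ms=12b +731.707ms=3/2b
11) 6585.366ms=27/2b +731.707ms=3/2b
12) 7317.073ms=15b +209.059ms=3/7b
13) 7526.132ms=108/7b +209.059ms=3/7b
14) 7735.192ms=111/7b +209.059ms=3/7b
15) 7944.251ms=114/7b +209.059ms=3/7b
16) 8153.31ms=117/7b +209.059ms=3/7b
17) 8362.369ms=120/7b +209.059ms=3/7b
18) 8571.429ms=123/7b +209.059ms=3/7b
19) 8780.488ms=18b +418.118ms=6/7b
20) 9198.606ms=132/7b +418.118ms=6/7b
21) 9616.725ms=138/7b +418.118ms=6/7b
22) 10034.843ms=144/7b +418.118ms=6/7b
23) 10452.962ms=150/7b +418.118ms=6/7b
24) 10871.08ms=156/7b +418.118ms=6/7b
25) 11289.199ms=162/7b +418.118ms=6/7b
Σ=24b of 24 (123bpm 6/8) — PASS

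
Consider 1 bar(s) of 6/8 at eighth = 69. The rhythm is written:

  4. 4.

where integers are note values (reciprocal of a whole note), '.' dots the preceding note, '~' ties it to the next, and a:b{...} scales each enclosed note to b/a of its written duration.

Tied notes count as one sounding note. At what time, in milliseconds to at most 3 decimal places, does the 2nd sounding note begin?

1. 0.0ms @ 0 + 2608.696ms (3)
2. 2608.696ms @ 3 + 2608.696ms (3)

note 2 onset = 3b = 2608.696ms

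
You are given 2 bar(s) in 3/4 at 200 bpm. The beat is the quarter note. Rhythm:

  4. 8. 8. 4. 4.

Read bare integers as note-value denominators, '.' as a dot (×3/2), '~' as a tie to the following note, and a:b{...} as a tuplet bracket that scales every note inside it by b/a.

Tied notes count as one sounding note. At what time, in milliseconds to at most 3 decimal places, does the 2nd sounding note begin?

note 2 onset = 3/2b = 450.0ms

1. 0.0ms @ 0 + 450.0ms (3/2)
2. 450.0ms @ 3/2 + 225.0ms (3/4)
3. 675.0ms @ 9/4 + 225.0ms (3/4)
4. 900.0ms @ 3 + 450.0ms (3/2)
5. 1350.0ms @ 9/2 + 450.0ms (3/2)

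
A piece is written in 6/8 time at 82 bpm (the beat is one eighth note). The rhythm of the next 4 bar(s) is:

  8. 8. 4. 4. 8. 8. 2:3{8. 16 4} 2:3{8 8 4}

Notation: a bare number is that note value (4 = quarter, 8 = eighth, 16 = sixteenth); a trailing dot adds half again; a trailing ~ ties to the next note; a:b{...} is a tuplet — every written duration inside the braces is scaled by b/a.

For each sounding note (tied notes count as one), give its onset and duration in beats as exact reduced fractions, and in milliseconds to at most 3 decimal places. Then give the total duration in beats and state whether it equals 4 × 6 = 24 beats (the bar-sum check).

1) 0.0ms=0b +1097.561ms=3/2b
2) 1097.561ms=3/2b +1097.561ms=3/2b
3) 2195.122ms=3b +2195.122ms=3b
4) 4390.244ms=6b +2195.122ms=3b
5) 6585.366ms=9b +1097.561ms=3/2b
6) 7682.927ms=21/2b +1097.561ms=3/2b
7) 8780.488ms=12b +1646.341ms=9/4b
8) 10426.829ms=57/4b +548.78ms=3/4b
9) 10975.61ms=15b +2195.122ms=3b
10) 13170.732ms=18b +1097.561ms=3/2b
11) 14268.293ms=39/2b +1097.561ms=3/2b
12) 15365.854ms=21b +2195.122ms=3b
Σ=24b of 24 (82bpm 6/8) — PASS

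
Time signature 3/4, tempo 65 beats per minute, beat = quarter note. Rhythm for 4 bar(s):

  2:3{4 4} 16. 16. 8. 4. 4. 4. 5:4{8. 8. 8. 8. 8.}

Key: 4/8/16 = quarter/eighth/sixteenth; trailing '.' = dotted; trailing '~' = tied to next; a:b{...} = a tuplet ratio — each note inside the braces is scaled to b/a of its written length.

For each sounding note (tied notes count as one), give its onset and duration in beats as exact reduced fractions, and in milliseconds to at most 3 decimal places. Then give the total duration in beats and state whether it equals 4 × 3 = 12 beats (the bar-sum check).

1) 0.0ms=0b +1384.615ms=3/2b
2) 1384.615ms=3/2b +1384.615ms=3/2b
3) 2769.231ms=3b +346.154ms=3/8b
4) 3115.385ms=27/8b +346.154ms=3/8b
5) 3461.538ms=15/4b +692.308ms=3/4b
6) 4153.846ms=9/2b +1384.615ms=3/2b
7) 5538.462ms=6b +1384.615ms=3/2b
8) 6923.077ms=15/2b +1384.615ms=3/2b
9) 8307.692ms=9b +553.846ms=3/5b
10) 8861.538ms=48/5b +553.846ms=3/5b
11) 9415.385ms=51/5b +553.846ms=3/5b
12) 9969.231ms=54/5b +553.846ms=3/5b
13) 10523.077ms=57/5b +553.846ms=3/5b
Σ=12b of 12 (65bpm 3/4) — PASS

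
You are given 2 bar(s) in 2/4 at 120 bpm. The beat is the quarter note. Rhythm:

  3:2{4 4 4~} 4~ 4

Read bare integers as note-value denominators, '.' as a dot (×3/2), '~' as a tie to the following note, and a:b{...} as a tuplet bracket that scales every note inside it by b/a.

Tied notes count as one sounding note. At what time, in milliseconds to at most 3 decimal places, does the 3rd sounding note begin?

1. 0.0ms @ 0 + 333.333ms (2/3)
2. 333.333ms @ 2/3 + 333.333ms (2/3)
3. 666.667ms @ 4/3 + 1333.333ms (8/3)

note 3 onset = 4/3b = 666.667ms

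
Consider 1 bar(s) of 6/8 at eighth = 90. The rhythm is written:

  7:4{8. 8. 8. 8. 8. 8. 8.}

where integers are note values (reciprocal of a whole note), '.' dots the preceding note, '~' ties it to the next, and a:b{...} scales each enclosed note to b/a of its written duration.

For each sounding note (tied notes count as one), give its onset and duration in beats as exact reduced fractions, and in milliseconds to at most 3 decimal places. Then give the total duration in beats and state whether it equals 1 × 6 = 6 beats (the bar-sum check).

1) 0.0ms=0b +571.429ms=6/7b
2) 571.429ms=6/7b +571.429ms=6/7b
3) 1142.857ms=12/7b +571.429ms=6/7b
4) 1714.286ms=18/7b +571.429ms=6/7b
5) 2285.714ms=24/7b +571.429ms=6/7b
6) 2857.143ms=30/7b +571.429ms=6/7b
7) 3428.571ms=36/7b +571.429ms=6/7b
Σ=6b of 6 (90bpm 6/8) — PASS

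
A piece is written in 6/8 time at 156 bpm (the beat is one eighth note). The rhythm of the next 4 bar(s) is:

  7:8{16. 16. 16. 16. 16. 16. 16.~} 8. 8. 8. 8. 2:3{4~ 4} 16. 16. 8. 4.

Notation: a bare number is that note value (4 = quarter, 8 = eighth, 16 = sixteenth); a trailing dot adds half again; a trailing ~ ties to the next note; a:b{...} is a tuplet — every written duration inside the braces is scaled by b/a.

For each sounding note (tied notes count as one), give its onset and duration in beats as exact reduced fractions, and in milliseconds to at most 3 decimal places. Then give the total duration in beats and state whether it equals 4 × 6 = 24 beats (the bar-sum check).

1) 0.0ms=0b +329.67ms=6/7b
2) 329.67ms=6/7b +329.67ms=6/7b
3) 659.341ms=12/7b +329.67ms=6/7b
4) 989.011ms=18/7b +329.67ms=6/7b
5) 1318.681ms=24/7b +329.67ms=6/7b
6) 1648.352ms=30/7b +329.67ms=6/7b
7) 1978.022ms=36/7b +906.593ms=33/14b
8) 2884.615ms=15/2b +576.923ms=3/2b
9) 3461.538ms=9b +576.923ms=3/2b
10) 4038.462ms=21/2b +576.923ms=3/2b
11) 4615.385ms=12b +2307.692ms=6b
12) 6923.077ms=18b +288.462ms=3/4b
13) 7211.538ms=75/4b +288.462ms=3/4b
14) 7500.0ms=39/2b +576.923ms=3/2b
15) 8076.923ms=21b +1153.846ms=3b
Σ=24b of 24 (156bpm 6/8) — PASS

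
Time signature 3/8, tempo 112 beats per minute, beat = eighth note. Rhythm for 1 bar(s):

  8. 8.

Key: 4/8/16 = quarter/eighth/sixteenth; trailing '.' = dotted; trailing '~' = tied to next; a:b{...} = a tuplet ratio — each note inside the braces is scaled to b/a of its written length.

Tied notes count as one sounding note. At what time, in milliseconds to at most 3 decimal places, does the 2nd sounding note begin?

note 2 onset = 3/2b = 803.571ms

1. 0.0ms @ 0 + 803.571ms (3/2)
2. 803.571ms @ 3/2 + 803.571ms (3/2)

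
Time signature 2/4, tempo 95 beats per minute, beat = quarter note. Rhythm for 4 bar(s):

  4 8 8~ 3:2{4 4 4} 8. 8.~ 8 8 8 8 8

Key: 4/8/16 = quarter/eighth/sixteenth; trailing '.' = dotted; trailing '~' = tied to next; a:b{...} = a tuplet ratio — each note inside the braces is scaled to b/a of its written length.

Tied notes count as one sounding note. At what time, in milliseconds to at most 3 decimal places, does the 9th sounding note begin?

note 9 onset = 13/2b = 4105.263ms

1. 0.0ms @ 0 + 631.579ms (1)
2. 631.579ms @ 1 + 315.789ms (1/2)
3. 947.368ms @ 3/2 + 736.842ms (7/6)
4. 1684.211ms @ 8/3 + 421.053ms (2/3)
5. 2105.263ms @ 10/3 + 421.053ms (2/3)
6. 2526.316ms @ 4 + 473.684ms (3/4)
7. 3000.0ms @ 19/4 + 789.474ms (5/4)
8. 3789.474ms @ 6 + 315.789ms (1/2)
9. 4105.263ms @ 13/2 + 315.789ms (1/2)
10. 4421.053ms @ 7 + 315.789ms (1/2)
11. 4736.842ms @ 15/2 + 315.789ms (1/2)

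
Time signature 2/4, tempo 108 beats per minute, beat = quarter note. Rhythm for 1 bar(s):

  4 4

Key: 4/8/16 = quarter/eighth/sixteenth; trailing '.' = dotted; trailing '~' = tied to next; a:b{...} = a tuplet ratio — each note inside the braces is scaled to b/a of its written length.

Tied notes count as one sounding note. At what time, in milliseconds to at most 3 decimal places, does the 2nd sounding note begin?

1. 0.0ms @ 0 + 555.556ms (1)
2. 555.556ms @ 1 + 555.556ms (1)

note 2 onset = 1b = 555.556ms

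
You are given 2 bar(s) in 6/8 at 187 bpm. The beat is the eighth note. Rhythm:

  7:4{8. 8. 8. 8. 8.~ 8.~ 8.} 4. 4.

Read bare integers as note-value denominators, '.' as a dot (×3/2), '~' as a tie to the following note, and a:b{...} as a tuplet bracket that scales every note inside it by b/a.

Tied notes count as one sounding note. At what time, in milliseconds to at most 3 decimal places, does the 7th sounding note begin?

1. 0.0ms @ 0 + 275.019ms (6/7)
2. 275.019ms @ 6/7 + 275.019ms (6/7)
3. 550.038ms @ 12/7 + 275.019ms (6/7)
4. 825.057ms @ 18/7 + 275.019ms (6/7)
5. 1100.076ms @ 24/7 + 825.057ms (18/7)
6. 1925.134ms @ 6 + 962.567ms (3)
7. 2887.701ms @ 9 + 962.567ms (3)

note 7 onset = 9b = 2887.701ms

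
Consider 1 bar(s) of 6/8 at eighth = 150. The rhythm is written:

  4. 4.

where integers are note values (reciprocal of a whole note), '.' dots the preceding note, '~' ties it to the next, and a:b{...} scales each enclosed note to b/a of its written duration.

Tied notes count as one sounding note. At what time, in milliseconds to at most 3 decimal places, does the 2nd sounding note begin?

1. 0.0ms @ 0 + 1200.0ms (3)
2. 1200.0ms @ 3 + 1200.0ms (3)

note 2 onset = 3b = 1200.0ms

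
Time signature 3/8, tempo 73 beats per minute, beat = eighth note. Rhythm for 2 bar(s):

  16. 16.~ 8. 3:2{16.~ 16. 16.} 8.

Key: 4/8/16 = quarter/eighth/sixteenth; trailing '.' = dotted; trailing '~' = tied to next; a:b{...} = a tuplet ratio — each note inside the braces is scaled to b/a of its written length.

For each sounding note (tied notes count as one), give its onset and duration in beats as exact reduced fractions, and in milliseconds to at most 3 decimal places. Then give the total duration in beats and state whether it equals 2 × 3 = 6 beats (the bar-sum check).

1) 0.0ms=0b +616.438ms=3/4b
2) 616.438ms=3/4b +1849.315ms=9/4b
3) 2465.753ms=3b +821.918ms=1b
4) 3287.671ms=4b +410.959ms=1/2b
5) 3698.63ms=9/2b +1232.877ms=3/2b
Σ=6b of 6 (73bpm 3/8) — PASS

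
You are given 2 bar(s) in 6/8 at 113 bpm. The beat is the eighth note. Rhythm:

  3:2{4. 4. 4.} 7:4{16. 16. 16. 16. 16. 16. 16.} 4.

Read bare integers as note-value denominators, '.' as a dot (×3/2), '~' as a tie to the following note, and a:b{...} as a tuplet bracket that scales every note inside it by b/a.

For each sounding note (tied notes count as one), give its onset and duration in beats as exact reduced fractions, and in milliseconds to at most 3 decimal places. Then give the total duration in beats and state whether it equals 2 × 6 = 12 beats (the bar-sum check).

1) 0.0ms=0b +1061.947ms=2b
2) 1061.947ms=2b +1061.947ms=2b
3) 2123.894ms=4b +1061.947ms=2b
4) 3185.841ms=6b +227.56ms=3/7b
5) 3413.401ms=45/7b +227.56ms=3/7b
6) 3640.961ms=48/7b +227.56ms=3/7b
7) 3868.521ms=51/7b +227.56ms=3/7b
8) 4096.081ms=54/7b +227.56ms=3/7b
9) 4323.641ms=57/7b +227.56ms=3/7b
10) 4551.201ms=60/7b +227.56ms=3/7b
11) 4778.761ms=9b +1592.92ms=3b
Σ=12b of 12 (113bpm 6/8) — PASS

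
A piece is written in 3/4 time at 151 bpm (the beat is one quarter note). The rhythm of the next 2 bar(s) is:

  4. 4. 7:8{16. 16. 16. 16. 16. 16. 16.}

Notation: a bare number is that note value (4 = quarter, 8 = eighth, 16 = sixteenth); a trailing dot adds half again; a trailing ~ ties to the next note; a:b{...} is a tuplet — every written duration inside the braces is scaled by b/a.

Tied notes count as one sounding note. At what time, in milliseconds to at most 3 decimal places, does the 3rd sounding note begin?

1. 0.0ms @ 0 + 596.026ms (3/2)
2. 596.026ms @ 3/2 + 596.026ms (3/2)
3. 1192.053ms @ 3 + 170.293ms (3/7)
4. 1362.346ms @ 24/7 + 170.293ms (3/7)
5. 1532.64ms @ 27/7 + 170.293ms (3/7)
6. 1702.933ms @ 30/7 + 170.293ms (3/7)
7. 1873.226ms @ 33/7 + 170.293ms (3/7)
8. 2043.519ms @ 36/7 + 170.293ms (3/7)
9. 2213.813ms @ 39/7 + 170.293ms (3/7)

note 3 onset = 3b = 1192.053ms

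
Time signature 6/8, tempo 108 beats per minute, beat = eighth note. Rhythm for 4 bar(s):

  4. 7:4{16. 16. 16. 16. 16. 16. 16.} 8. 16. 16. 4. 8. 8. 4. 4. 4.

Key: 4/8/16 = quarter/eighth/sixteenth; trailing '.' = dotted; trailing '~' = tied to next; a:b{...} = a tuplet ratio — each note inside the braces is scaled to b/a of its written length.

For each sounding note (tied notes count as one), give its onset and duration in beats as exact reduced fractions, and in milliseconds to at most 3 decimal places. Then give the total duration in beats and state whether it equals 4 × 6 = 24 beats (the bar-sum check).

1) 0.0ms=0b +1666.667ms=3b
2) 1666.667ms=3b +238.095ms=3/7b
3) 1904.762ms=24/7b +238.095ms=3/7b
4) 2142.857ms=27/7b +238.095ms=3/7b
5) 2380.952ms=30/7b +238.095ms=3/7b
6) 2619.048ms=33/7b +238.095ms=3/7b
7) 2857.143ms=36/7b +238.095ms=3/7b
8) 3095.238ms=39/7b +238.095ms=3/7b
9) 3333.333ms=6b +833.333ms=3/2b
10) 4166.667ms=15/2b +416.667ms=3/4b
11) 4583.333ms=33/4b +416.667ms=3/4b
12) 5000.0ms=9b +1666.667ms=3b
13) 6666.667ms=12b +833.333ms=3/2b
14) 7500.0ms=27/2b +833.333ms=3/2b
15) 8333.333ms=15b +1666.667ms=3b
16) 10000.0ms=18b +1666.667ms=3b
17) 11666.667ms=21b +1666.667ms=3b
Σ=24b of 24 (108bpm 6/8) — PASS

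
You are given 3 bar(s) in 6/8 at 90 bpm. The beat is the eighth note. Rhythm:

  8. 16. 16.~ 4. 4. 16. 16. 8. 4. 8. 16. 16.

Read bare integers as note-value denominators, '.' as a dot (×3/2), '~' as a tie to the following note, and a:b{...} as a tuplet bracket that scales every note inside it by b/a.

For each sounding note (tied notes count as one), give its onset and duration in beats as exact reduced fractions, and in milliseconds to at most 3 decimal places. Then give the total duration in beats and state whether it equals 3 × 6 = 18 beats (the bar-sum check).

1) 0.0ms=0b +1000.0ms=3/2b
2) 1000.0ms=3/2b +500.0ms=3/4b
3) 1500.0ms=9/4b +2500.0ms=15/4b
4) 4000.0ms=6b +2000.0ms=3b
5) 6000.0ms=9b +500.0ms=3/4b
6) 6500.0ms=39/4b +500.0ms=3/4b
7) 7000.0ms=21/2b +1000.0ms=3/2b
8) 8000.0ms=12b +2000.0ms=3b
9) 10000.0ms=15b +1000.0ms=3/2b
10) 11000.0ms=33/2b +500.0ms=3/4b
11) 11500.0ms=69/4b +500.0ms=3/4b
Σ=18b of 18 (90bpm 6/8) — PASS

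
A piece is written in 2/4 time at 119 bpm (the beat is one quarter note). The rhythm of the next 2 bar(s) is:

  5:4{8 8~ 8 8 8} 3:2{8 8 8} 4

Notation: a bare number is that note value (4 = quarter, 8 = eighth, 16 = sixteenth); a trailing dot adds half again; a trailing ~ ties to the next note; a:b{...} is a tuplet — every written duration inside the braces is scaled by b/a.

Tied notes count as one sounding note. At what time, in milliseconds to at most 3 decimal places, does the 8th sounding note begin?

note 8 onset = 3b = 1512.605ms

1. 0.0ms @ 0 + 201.681ms (2/5)
2. 201.681ms @ 2/5 + 403.361ms (4/5)
3. 605.042ms @ 6/5 + 201.681ms (2/5)
4. 806.723ms @ 8/5 + 201.681ms (2/5)
5. 1008.403ms @ 2 + 168.067ms (1/3)
6. 1176.471ms @ 7/3 + 168.067ms (1/3)
7. 1344.538ms @ 8/3 + 168.067ms (1/3)
8. 1512.605ms @ 3 + 504.202ms (1)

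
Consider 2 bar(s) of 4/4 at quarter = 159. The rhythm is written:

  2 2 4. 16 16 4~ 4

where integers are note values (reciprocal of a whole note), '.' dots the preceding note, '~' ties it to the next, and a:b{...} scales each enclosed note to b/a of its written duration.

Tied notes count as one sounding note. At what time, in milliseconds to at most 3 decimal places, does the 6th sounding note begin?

1. 0.0ms @ 0 + 754.717ms (2)
2. 754.717ms @ 2 + 754.717ms (2)
3. 1509.434ms @ 4 + 566.038ms (3/2)
4. 2075.472ms @ 11/2 + 94.34ms (1/4)
5. 2169.811ms @ 23/4 + 94.34ms (1/4)
6. 2264.151ms @ 6 + 754.717ms (2)

note 6 onset = 6b = 2264.151ms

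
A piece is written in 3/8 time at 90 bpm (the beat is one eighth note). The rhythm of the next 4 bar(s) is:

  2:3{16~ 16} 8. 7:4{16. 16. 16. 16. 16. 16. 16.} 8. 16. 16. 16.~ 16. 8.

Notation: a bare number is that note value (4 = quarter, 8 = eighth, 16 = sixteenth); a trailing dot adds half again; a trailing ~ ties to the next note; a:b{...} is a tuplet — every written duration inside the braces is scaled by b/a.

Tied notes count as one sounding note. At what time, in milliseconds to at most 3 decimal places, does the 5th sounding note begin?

note 5 onset = 27/7b = 2571.429ms

1. 0.0ms @ 0 + 1000.0ms (3/2)
2. 1000.0ms @ 3/2 + 1000.0ms (3/2)
3. 2000.0ms @ 3 + 285.714ms (3/7)
4. 2285.714ms @ 24/7 + 285.714ms (3/7)
5. 2571.429ms @ 27/7 + 285.714ms (3/7)
6. 2857.143ms @ 30/7 + 285.714ms (3/7)
7. 3142.857ms @ 33/7 + 285.714ms (3/7)
8. 3428.571ms @ 36/7 + 285.714ms (3/7)
9. 3714.286ms @ 39/7 + 285.714ms (3/7)
10. 4000.0ms @ 6 + 1000.0ms (3/2)
11. 5000.0ms @ 15/2 + 500.0ms (3/4)
12. 5500.0ms @ 33/4 + 500.0ms (3/4)
13. 6000.0ms @ 9 + 1000.0ms (3/2)
14. 7000.0ms @ 21/2 + 1000.0ms (3/2)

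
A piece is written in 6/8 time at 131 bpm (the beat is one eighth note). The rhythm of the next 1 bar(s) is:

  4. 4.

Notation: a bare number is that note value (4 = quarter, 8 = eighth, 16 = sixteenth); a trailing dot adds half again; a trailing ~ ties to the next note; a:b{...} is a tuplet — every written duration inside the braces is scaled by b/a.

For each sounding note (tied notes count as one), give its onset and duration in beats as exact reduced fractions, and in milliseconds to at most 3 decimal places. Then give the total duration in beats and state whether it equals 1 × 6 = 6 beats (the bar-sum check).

1) 0.0ms=0b +1374.046ms=3b
2) 1374.046ms=3b +1374.046ms=3b
Σ=6b of 6 (131bpm 6/8) — PASS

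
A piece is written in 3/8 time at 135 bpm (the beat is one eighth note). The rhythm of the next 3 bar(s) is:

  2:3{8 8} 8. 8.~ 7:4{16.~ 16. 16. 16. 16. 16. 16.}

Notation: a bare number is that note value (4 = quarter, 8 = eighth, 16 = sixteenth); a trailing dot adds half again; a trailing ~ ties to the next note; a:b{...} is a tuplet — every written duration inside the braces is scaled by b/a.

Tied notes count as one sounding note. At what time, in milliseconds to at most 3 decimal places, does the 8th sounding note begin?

note 8 onset = 57/7b = 3619.048ms

1. 0.0ms @ 0 + 666.667ms (3/2)
2. 666.667ms @ 3/2 + 666.667ms (3/2)
3. 1333.333ms @ 3 + 666.667ms (3/2)
4. 2000.0ms @ 9/2 + 1047.619ms (33/14)
5. 3047.619ms @ 48/7 + 190.476ms (3/7)
6. 3238.095ms @ 51/7 + 190.476ms (3/7)
7. 3428.571ms @ 54/7 + 190.476ms (3/7)
8. 3619.048ms @ 57/7 + 190.476ms (3/7)
9. 3809.524ms @ 60/7 + 190.476ms (3/7)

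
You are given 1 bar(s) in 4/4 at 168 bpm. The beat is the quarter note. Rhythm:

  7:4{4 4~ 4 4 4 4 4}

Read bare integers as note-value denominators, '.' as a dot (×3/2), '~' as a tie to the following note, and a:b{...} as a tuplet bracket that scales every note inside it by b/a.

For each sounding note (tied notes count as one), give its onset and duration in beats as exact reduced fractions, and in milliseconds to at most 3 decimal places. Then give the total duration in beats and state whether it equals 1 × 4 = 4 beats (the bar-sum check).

1) 0.0ms=0b +204.082ms=4/7b
2) 204.082ms=4/7b +408.163ms=8/7b
3) 612.245ms=12/7b +204.082ms=4/7b
4) 816.327ms=16/7b +204.082ms=4/7b
5) 1020.408ms=20/7b +204.082ms=4/7b
6) 1224.49ms=24/7b +204.082ms=4/7b
Σ=4b of 4 (168bpm 4/4) — PASS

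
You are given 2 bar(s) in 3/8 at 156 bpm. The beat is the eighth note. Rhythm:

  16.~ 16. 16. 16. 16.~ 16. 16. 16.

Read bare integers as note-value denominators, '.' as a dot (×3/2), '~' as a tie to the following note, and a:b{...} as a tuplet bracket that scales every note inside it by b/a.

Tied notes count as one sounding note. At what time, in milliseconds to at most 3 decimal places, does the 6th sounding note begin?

note 6 onset = 21/4b = 2019.231ms

1. 0.0ms @ 0 + 576.923ms (3/2)
2. 576.923ms @ 3/2 + 288.462ms (3/4)
3. 865.385ms @ 9/4 + 288.462ms (3/4)
4. 1153.846ms @ 3 + 576.923ms (3/2)
5. 1730.769ms @ 9/2 + 288.462ms (3/4)
6. 2019.231ms @ 21/4 + 288.462ms (3/4)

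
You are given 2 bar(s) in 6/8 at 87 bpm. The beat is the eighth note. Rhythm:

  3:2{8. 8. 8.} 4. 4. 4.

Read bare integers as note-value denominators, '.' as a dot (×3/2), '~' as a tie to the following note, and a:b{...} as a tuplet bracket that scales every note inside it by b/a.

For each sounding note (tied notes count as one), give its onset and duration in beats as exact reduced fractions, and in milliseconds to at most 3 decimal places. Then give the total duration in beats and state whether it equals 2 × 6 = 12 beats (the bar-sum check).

1) 0.0ms=0b +689.655ms=1b
2) 689.655ms=1b +689.655ms=1b
3) 1379.31ms=2b +689.655ms=1b
4) 2068.966ms=3b +2068.966ms=3b
5) 4137.931ms=6b +2068.966ms=3b
6) 6206.897ms=9b +2068.966ms=3b
Σ=12b of 12 (87bpm 6/8) — PASS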